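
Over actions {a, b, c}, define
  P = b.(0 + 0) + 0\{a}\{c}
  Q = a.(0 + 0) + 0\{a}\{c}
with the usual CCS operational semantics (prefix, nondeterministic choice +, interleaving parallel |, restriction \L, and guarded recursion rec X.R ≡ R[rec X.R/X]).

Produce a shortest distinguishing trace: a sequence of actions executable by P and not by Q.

P's transition system — 2 states:
  u0 = b.(0 + 0) + 0\{a}\{c} :: =b=> u1
  u1 = 0 + 0 :: ·
Q's transition system — 2 states:
  v0 = a.(0 + 0) + 0\{a}\{c} :: =a=> v1
  v1 = 0 + 0 :: ·
Run σ = ⟨b⟩ on P: start {u0}
  [1] b ⇒ {u1}
  P completes σ.
Run σ = ⟨b⟩ on Q: start {v0}
  [1] b ⇒ ∅  — Q cannot continue

b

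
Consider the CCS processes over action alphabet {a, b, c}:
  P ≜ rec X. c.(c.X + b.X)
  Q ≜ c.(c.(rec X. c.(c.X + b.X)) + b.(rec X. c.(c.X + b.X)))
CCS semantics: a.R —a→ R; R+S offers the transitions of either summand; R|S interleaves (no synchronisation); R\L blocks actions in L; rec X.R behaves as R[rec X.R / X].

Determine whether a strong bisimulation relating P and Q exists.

LTS(P): 2 reachable states
  m0 = rec X. c.(c.X + b.X) :: --c--▸ m1
  m1 = c.(rec X. c.(c.X + b.X)) + b.(rec X. c.(c.X + b.X)) :: --b--▸ m0, --c--▸ m0
LTS(Q): 3 reachable states
  n0 = c.(c.(rec X. c.(c.X + b.X)) + b.(rec X. c.(c.X + b.X))) :: --c--▸ n1
  n1 = c.(rec X. c.(c.X + b.X)) + b.(rec X. c.(c.X + b.X)) :: --b--▸ n2, --c--▸ n2
  n2 = rec X. c.(c.X + b.X) :: --c--▸ n1
Partition-refinement fixed point:
  B0 = {m0, n0, n2}
  B1 = {m1, n1}
m0 ∈ B0, n0 ∈ B0 → same block

YES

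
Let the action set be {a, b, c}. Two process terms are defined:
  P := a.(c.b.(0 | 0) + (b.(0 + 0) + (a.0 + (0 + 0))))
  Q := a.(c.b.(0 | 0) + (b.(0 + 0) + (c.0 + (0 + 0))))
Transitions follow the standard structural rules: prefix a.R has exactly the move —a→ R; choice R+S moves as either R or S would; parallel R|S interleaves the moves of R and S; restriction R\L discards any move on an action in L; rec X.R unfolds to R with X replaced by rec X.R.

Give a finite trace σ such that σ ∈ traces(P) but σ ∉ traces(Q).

aa

LTS(P): 6 reachable states
  s0 = a.(c.b.(0 | 0) + (b.(0 + 0) + (a.0 + (0 + 0)))) has moves ··a··> s1
  s1 = c.b.(0 | 0) + (b.(0 + 0) + (a.0 + (0 + 0))) has moves ··a··> s2, ··b··> s3, ··c··> s4
  s2 = 0 has moves ∅
  s3 = 0 + 0 has moves ∅
  s4 = b.(0 | 0) has moves ··b··> s5
  s5 = 0 | 0 has moves ∅
LTS(Q): 6 reachable states
  t0 = a.(c.b.(0 | 0) + (b.(0 + 0) + (c.0 + (0 + 0)))) has moves ··a··> t1
  t1 = c.b.(0 | 0) + (b.(0 + 0) + (c.0 + (0 + 0))) has moves ··b··> t2, ··c··> t3, ··c··> t4
  t2 = 0 + 0 has moves ∅
  t3 = 0 has moves ∅
  t4 = b.(0 | 0) has moves ··b··> t5
  t5 = 0 | 0 has moves ∅
Run σ = ⟨aa⟩ on P: start {s0}
  after a @ step 1: {s1}
  after a @ step 2: {s2}
  — P admits the full trace.
Run σ = ⟨aa⟩ on Q: start {t0}
  after a @ step 1: {t1}
  after a @ step 2: ∅  — Q cannot continue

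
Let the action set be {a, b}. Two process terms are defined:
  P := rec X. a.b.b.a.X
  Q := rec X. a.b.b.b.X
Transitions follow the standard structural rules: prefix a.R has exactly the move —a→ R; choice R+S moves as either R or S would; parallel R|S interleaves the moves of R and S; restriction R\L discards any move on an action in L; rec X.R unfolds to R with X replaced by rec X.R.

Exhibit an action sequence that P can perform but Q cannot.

LTS(P): 4 reachable states
  m0 = rec X. a.b.b.a.X | -a-> m1
  m1 = b.b.a.(rec X. a.b.b.a.X) | -b-> m2
  m2 = b.a.(rec X. a.b.b.a.X) | -b-> m3
  m3 = a.(rec X. a.b.b.a.X) | -a-> m0
LTS(Q): 4 reachable states
  n0 = rec X. a.b.b.b.X | -a-> n1
  n1 = b.b.b.(rec X. a.b.b.b.X) | -b-> n2
  n2 = b.b.(rec X. a.b.b.b.X) | -b-> n3
  n3 = b.(rec X. a.b.b.b.X) | -b-> n0
Executing abba from P (initial set {m0}):
  [1] a ⇒ {m1}
  [2] b ⇒ {m2}
  [3] b ⇒ {m3}
  [4] a ⇒ {m0}
  ✓ P
Executing abba from Q (initial set {n0}):
  [1] a ⇒ {n1}
  [2] b ⇒ {n2}
  [3] b ⇒ {n3}
  [4] a ⇒ ∅  — Q cannot continue

abba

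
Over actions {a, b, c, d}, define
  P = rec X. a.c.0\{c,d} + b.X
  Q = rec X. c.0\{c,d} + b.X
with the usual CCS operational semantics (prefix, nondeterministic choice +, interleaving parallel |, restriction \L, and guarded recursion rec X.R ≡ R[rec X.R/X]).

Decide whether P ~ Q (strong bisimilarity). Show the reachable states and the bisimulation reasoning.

NO

LTS(P): 3 reachable states
  m0 = rec X. a.c.0\{c,d} + b.X | =a=> m1, =b=> m0
  m1 = c.0\{c,d} | =c=> m2
  m2 = 0\{c,d} | ∅
LTS(Q): 2 reachable states
  n0 = rec X. c.0\{c,d} + b.X | =b=> n0, =c=> n1
  n1 = 0\{c,d} | ∅
Bisimilarity quotient blocks:
  B0 = {m0}
  B1 = {m1}
  B2 = {m2, n1}
  B3 = {n0}
m0 ∈ B0, n0 ∈ B3 → different blocks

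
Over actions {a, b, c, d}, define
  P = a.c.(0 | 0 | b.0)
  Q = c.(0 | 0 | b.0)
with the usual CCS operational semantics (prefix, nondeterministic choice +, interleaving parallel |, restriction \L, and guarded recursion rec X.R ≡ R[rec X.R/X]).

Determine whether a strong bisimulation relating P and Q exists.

P ≁ Q

Reachable graph of P (4 states):
  u0 = a.c.(0 | 0 | b.0) | --a--▸ u1
  u1 = c.(0 | 0 | b.0) | --c--▸ u2
  u2 = 0 | 0 | b.0 | --b--▸ u3
  u3 = 0 | 0 | 0 | deadlocked
Reachable graph of Q (3 states):
  v0 = c.(0 | 0 | b.0) | --c--▸ v1
  v1 = 0 | 0 | b.0 | --b--▸ v2
  v2 = 0 | 0 | 0 | deadlocked
Coarsest stable partition (strong bisimilarity classes):
  B0 = {u0}
  B1 = {u1, v0}
  B2 = {u2, v1}
  B3 = {u3, v2}
u0 ∈ B0, v0 ∈ B1 → different blocks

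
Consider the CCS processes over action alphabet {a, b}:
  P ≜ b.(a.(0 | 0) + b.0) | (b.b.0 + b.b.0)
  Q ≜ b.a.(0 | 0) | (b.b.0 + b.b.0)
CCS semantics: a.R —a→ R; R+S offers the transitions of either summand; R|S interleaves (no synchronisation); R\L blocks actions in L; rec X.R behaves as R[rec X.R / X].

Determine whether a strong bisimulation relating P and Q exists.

Reachable graph of P (12 states):
  u0 = b.(a.(0 | 0) + b.0) | (b.b.0 + b.b.0) :: =b=> u1, =b=> u2
  u1 = (a.(0 | 0) + b.0) | (b.b.0 + b.b.0) :: =a=> u3, =b=> u4, =b=> u5
  u2 = b.(a.(0 | 0) + b.0) | b.0 :: =b=> u4, =b=> u6
  u3 = 0 | 0 | (b.b.0 + b.b.0) :: =b=> u7
  u4 = (a.(0 | 0) + b.0) | b.0 :: =a=> u7, =b=> u8, =b=> u9
  u5 = 0 | (b.b.0 + b.b.0) :: =b=> u9
  u6 = b.(a.(0 | 0) + b.0) | 0 :: =b=> u8
  u7 = 0 | 0 | b.0 :: =b=> u10
  u8 = (a.(0 | 0) + b.0) | 0 :: =a=> u10, =b=> u11
  u9 = 0 | b.0 :: =b=> u11
  u10 = 0 | 0 | 0 :: (no moves)
  u11 = 0 | 0 :: (no moves)
Reachable graph of Q (9 states):
  v0 = b.a.(0 | 0) | (b.b.0 + b.b.0) :: =b=> v1, =b=> v2
  v1 = a.(0 | 0) | (b.b.0 + b.b.0) :: =a=> v3, =b=> v4
  v2 = b.a.(0 | 0) | b.0 :: =b=> v4, =b=> v5
  v3 = 0 | 0 | (b.b.0 + b.b.0) :: =b=> v6
  v4 = a.(0 | 0) | b.0 :: =a=> v6, =b=> v7
  v5 = b.a.(0 | 0) | 0 :: =b=> v7
  v6 = 0 | 0 | b.0 :: =b=> v8
  v7 = a.(0 | 0) | 0 :: =a=> v8
  v8 = 0 | 0 | 0 :: (no moves)
Partition-refinement fixed point:
  B0 = {u0}
  B1 = {u1}
  B2 = {u3, u5, v3}
  B3 = {u7, u9, v6}
  B4 = {u10, u11, v8}
  B5 = {u4}
  B6 = {u8}
  B7 = {u2}
  B8 = {u6}
  B9 = {v0}
  B10 = {v2}
  B11 = {v5}
  B12 = {v7}
  B13 = {v4}
  B14 = {v1}
u0 ∈ B0, v0 ∈ B9 → different blocks

P ≁ Q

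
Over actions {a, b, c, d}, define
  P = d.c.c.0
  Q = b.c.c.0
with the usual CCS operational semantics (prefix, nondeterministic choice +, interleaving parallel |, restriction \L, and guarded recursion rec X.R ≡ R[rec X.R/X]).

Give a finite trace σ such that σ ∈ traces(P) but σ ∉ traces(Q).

LTS(P): 4 reachable states
  m0 = d.c.c.0 ⊢ —d→ m1
  m1 = c.c.0 ⊢ —c→ m2
  m2 = c.0 ⊢ —c→ m3
  m3 = 0 ⊢ (no moves)
LTS(Q): 4 reachable states
  n0 = b.c.c.0 ⊢ —b→ n1
  n1 = c.c.0 ⊢ —c→ n2
  n2 = c.0 ⊢ —c→ n3
  n3 = 0 ⊢ (no moves)
Trace ⟨d⟩ through P, begin at {m0}:
  step 1 (d): {m1}
  P completes σ.
Trace ⟨d⟩ through Q, begin at {n0}:
  step 1 (d): ∅ (Q stuck)

d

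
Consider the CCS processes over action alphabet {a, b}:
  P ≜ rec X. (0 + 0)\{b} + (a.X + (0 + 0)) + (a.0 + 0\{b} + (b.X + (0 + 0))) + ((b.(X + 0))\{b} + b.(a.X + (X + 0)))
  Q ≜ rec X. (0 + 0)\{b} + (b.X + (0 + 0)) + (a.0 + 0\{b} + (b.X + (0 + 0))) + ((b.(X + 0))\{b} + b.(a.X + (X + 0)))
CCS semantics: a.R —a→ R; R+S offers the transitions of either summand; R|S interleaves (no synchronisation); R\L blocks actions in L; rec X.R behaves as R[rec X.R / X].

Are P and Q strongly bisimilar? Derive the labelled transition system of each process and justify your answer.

P ≁ Q

P's transition system — 3 states:
  u0 = rec X. (0 + 0)\{b} + (a.X + (0 + 0)) + (a.0 + 0\{b} + (b.X + (0 + 0))) + ((b.(X + 0))\{b} + b.(a.X + (X + 0))) → =a=> u0, =a=> u1, =b=> u0, =b=> u2
  u1 = 0 → ·
  u2 = a.(rec X. (0 + 0)\{b} + (a.X + (0 + 0)) + (a.0 + 0\{b} + (b.X + (0 + 0))) + ((b.(X + 0))\{b} + b.(a.X + (X + 0)))) + ((rec X. (0 + 0)\{b} + (a.X + (0 + 0)) + (a.0 + 0\{b} + (b.X + (0 + 0))) + ((b.(X + 0))\{b} + b.(a.X + (X + 0)))) + 0) → =a=> u0, =a=> u1, =b=> u0, =b=> u2
Q's transition system — 3 states:
  v0 = rec X. (0 + 0)\{b} + (b.X + (0 + 0)) + (a.0 + 0\{b} + (b.X + (0 + 0))) + ((b.(X + 0))\{b} + b.(a.X + (X + 0))) → =a=> v1, =b=> v0, =b=> v2
  v1 = 0 → ·
  v2 = a.(rec X. (0 + 0)\{b} + (b.X + (0 + 0)) + (a.0 + 0\{b} + (b.X + (0 + 0))) + ((b.(X + 0))\{b} + b.(a.X + (X + 0)))) + ((rec X. (0 + 0)\{b} + (b.X + (0 + 0)) + (a.0 + 0\{b} + (b.X + (0 + 0))) + ((b.(X + 0))\{b} + b.(a.X + (X + 0)))) + 0) → =a=> v0, =a=> v1, =b=> v0, =b=> v2
Partition-refinement fixed point:
  B0 = {u0, u2}
  B1 = {u1, v1}
  B2 = {v0}
  B3 = {v2}
u0 ∈ B0, v0 ∈ B2 → different blocks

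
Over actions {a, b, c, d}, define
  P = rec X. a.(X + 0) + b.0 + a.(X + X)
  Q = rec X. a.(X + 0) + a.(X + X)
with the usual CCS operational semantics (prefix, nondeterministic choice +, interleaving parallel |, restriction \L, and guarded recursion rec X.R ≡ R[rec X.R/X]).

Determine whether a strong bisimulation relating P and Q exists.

not bisimilar

Reachable graph of P (4 states):
  u0 = rec X. a.(X + 0) + b.0 + a.(X + X) ⊢ -a-> u1, -a-> u2, -b-> u3
  u1 = (rec X. a.(X + 0) + b.0 + a.(X + X)) + (rec X. a.(X + 0) + b.0 + a.(X + X)) ⊢ -a-> u1, -a-> u2, -b-> u3
  u2 = (rec X. a.(X + 0) + b.0 + a.(X + X)) + 0 ⊢ -a-> u1, -a-> u2, -b-> u3
  u3 = 0 ⊢ stopped
Reachable graph of Q (3 states):
  v0 = rec X. a.(X + 0) + a.(X + X) ⊢ -a-> v1, -a-> v2
  v1 = (rec X. a.(X + 0) + a.(X + X)) + (rec X. a.(X + 0) + a.(X + X)) ⊢ -a-> v1, -a-> v2
  v2 = (rec X. a.(X + 0) + a.(X + X)) + 0 ⊢ -a-> v1, -a-> v2
Partition-refinement fixed point:
  B0 = {u0, u1, u2}
  B1 = {u3}
  B2 = {v0, v1, v2}
u0 ∈ B0, v0 ∈ B2 → different blocks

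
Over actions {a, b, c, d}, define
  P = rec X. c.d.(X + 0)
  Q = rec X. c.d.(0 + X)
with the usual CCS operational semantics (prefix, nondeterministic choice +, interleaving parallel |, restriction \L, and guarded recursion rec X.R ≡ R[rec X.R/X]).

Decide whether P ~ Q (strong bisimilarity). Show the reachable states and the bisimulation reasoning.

YES

Reachable graph of P (3 states):
  s0 = rec X. c.d.(X + 0) :: —c→ s1
  s1 = d.((rec X. c.d.(X + 0)) + 0) :: —d→ s2
  s2 = (rec X. c.d.(X + 0)) + 0 :: —c→ s1
Reachable graph of Q (3 states):
  t0 = rec X. c.d.(0 + X) :: —c→ t1
  t1 = d.(0 + (rec X. c.d.(0 + X))) :: —d→ t2
  t2 = 0 + (rec X. c.d.(0 + X)) :: —c→ t1
Partition-refinement fixed point:
  B0 = {s0, s2, t0, t2}
  B1 = {s1, t1}
s0 ∈ B0, t0 ∈ B0 → same block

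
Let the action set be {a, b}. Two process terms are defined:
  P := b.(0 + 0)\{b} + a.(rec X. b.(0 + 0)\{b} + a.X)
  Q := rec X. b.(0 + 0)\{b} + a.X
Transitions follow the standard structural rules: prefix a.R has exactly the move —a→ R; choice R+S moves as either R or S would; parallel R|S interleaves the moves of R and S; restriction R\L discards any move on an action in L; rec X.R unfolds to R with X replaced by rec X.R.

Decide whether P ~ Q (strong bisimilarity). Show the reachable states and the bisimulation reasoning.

YES

LTS(P): 3 reachable states
  s0 = b.(0 + 0)\{b} + a.(rec X. b.(0 + 0)\{b} + a.X) | ··a··> s1, ··b··> s2
  s1 = rec X. b.(0 + 0)\{b} + a.X | ··a··> s1, ··b··> s2
  s2 = (0 + 0)\{b} | ·
LTS(Q): 2 reachable states
  t0 = rec X. b.(0 + 0)\{b} + a.X | ··a··> t0, ··b··> t1
  t1 = (0 + 0)\{b} | ·
Partition-refinement fixed point:
  B0 = {s0, s1, t0}
  B1 = {s2, t1}
s0 ∈ B0, t0 ∈ B0 → same block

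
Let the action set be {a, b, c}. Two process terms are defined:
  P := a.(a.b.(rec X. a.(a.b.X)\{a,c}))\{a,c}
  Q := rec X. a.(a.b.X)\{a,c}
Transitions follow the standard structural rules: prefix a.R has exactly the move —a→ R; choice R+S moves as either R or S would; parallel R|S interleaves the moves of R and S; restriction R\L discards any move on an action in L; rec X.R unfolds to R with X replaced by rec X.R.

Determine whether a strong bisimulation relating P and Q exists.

P's transition system — 2 states:
  u0 = a.(a.b.(rec X. a.(a.b.X)\{a,c}))\{a,c} | --a--▸ u1
  u1 = (a.b.(rec X. a.(a.b.X)\{a,c}))\{a,c} | (no moves)
Q's transition system — 2 states:
  v0 = rec X. a.(a.b.X)\{a,c} | --a--▸ v1
  v1 = (a.b.(rec X. a.(a.b.X)\{a,c}))\{a,c} | (no moves)
Bisimilarity quotient blocks:
  B0 = {u0, v0}
  B1 = {u1, v1}
u0 ∈ B0, v0 ∈ B0 → same block

P ~ Q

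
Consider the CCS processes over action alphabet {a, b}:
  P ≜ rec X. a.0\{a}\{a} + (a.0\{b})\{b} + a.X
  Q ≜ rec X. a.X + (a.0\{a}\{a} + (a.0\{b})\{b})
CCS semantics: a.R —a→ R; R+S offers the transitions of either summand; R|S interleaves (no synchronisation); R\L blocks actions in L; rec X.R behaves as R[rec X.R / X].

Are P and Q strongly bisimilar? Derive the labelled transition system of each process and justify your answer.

Reachable graph of P (3 states):
  s0 = rec X. a.0\{a}\{a} + (a.0\{b})\{b} + a.X :: --a--▸ s0, --a--▸ s1, --a--▸ s2
  s1 = 0\{a}\{a} :: (no moves)
  s2 = 0\{b}\{b} :: (no moves)
Reachable graph of Q (3 states):
  t0 = rec X. a.X + (a.0\{a}\{a} + (a.0\{b})\{b}) :: --a--▸ t0, --a--▸ t1, --a--▸ t2
  t1 = 0\{a}\{a} :: (no moves)
  t2 = 0\{b}\{b} :: (no moves)
Partition-refinement fixed point:
  B0 = {s0, t0}
  B1 = {s1, s2, t1, t2}
s0 ∈ B0, t0 ∈ B0 → same block

YES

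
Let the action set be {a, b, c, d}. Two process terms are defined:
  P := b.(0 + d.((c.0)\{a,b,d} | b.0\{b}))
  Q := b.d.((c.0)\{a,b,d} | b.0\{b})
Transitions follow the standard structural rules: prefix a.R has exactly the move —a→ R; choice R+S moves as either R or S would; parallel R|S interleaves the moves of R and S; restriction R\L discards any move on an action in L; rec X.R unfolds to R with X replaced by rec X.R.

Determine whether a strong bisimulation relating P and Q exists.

LTS(P): 6 reachable states
  s0 = b.(0 + d.((c.0)\{a,b,d} | b.0\{b})) has moves -b-> s1
  s1 = 0 + d.((c.0)\{a,b,d} | b.0\{b}) has moves -d-> s2
  s2 = (c.0)\{a,b,d} | b.0\{b} has moves -b-> s3, -c-> s4
  s3 = (c.0)\{a,b,d} | 0\{b} has moves -c-> s5
  s4 = 0\{a,b,d} | b.0\{b} has moves -b-> s5
  s5 = 0\{a,b,d} | 0\{b} has moves ∅
LTS(Q): 6 reachable states
  t0 = b.d.((c.0)\{a,b,d} | b.0\{b}) has moves -b-> t1
  t1 = d.((c.0)\{a,b,d} | b.0\{b}) has moves -d-> t2
  t2 = (c.0)\{a,b,d} | b.0\{b} has moves -b-> t3, -c-> t4
  t3 = (c.0)\{a,b,d} | 0\{b} has moves -c-> t5
  t4 = 0\{a,b,d} | b.0\{b} has moves -b-> t5
  t5 = 0\{a,b,d} | 0\{b} has moves ∅
Partition-refinement fixed point:
  B0 = {s0, t0}
  B1 = {s1, t1}
  B2 = {s2, t2}
  B3 = {s4, t4}
  B4 = {s5, t5}
  B5 = {s3, t3}
s0 ∈ B0, t0 ∈ B0 → same block

YES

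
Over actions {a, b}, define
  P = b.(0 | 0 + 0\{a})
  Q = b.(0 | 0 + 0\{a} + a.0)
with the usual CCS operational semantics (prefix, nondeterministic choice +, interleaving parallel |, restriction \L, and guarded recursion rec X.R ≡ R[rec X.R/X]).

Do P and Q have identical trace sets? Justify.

NO — witness ⟨ba⟩

P's transition system — 2 states:
  p0 = b.(0 | 0 + 0\{a}) ⊢ =b=> p1
  p1 = 0 | 0 + 0\{a} ⊢ (no moves)
Q's transition system — 3 states:
  q0 = b.(0 | 0 + 0\{a} + a.0) ⊢ =b=> q1
  q1 = 0 | 0 + 0\{a} + a.0 ⊢ =a=> q2
  q2 = 0 ⊢ (no moves)
Trace ⟨ba⟩ through Q, begin at {q0}:
  after b @ step 1: {q1}
  after a @ step 2: {q2}
  ✓ Q
Trace ⟨ba⟩ through P, begin at {p0}:
  after b @ step 1: {p1}
  after a @ step 2: ∅  — P cannot continue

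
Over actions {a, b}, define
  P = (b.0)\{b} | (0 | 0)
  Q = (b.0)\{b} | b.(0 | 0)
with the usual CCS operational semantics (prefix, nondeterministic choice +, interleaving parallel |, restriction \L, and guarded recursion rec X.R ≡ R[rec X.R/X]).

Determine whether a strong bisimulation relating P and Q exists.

not bisimilar

LTS(P): 1 reachable states
  u0 = (b.0)\{b} | (0 | 0) → (no moves)
LTS(Q): 2 reachable states
  v0 = (b.0)\{b} | b.(0 | 0) → --b--▸ v1
  v1 = (b.0)\{b} | (0 | 0) → (no moves)
Bisimilarity quotient blocks:
  B0 = {u0, v1}
  B1 = {v0}
u0 ∈ B0, v0 ∈ B1 → different blocks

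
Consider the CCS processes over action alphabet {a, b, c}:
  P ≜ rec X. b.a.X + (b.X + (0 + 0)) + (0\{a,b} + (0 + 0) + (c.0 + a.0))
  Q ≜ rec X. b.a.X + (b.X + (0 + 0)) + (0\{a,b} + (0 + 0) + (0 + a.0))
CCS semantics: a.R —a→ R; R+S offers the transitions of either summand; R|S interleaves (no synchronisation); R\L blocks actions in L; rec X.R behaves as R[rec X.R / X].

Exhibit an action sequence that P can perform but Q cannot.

c

P's transition system — 3 states:
  m0 = rec X. b.a.X + (b.X + (0 + 0)) + (0\{a,b} + (0 + 0) + (c.0 + a.0)) has moves =a=> m1, =b=> m0, =b=> m2, =c=> m1
  m1 = 0 has moves ·
  m2 = a.(rec X. b.a.X + (b.X + (0 + 0)) + (0\{a,b} + (0 + 0) + (c.0 + a.0))) has moves =a=> m0
Q's transition system — 3 states:
  n0 = rec X. b.a.X + (b.X + (0 + 0)) + (0\{a,b} + (0 + 0) + (0 + a.0)) has moves =a=> n1, =b=> n0, =b=> n2
  n1 = 0 has moves ·
  n2 = a.(rec X. b.a.X + (b.X + (0 + 0)) + (0\{a,b} + (0 + 0) + (0 + a.0))) has moves =a=> n0
Trace ⟨c⟩ through P, begin at {m0}:
  step 1 (c): {m1}
  ✓ P
Trace ⟨c⟩ through Q, begin at {n0}:
  step 1 (c): ∅ (Q stuck)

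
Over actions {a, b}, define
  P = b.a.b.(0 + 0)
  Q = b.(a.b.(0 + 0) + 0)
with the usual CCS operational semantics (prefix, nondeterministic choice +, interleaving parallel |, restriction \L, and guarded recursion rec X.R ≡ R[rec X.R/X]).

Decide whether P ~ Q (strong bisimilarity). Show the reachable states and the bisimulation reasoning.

LTS(P): 4 reachable states
  s0 = b.a.b.(0 + 0) :: —b→ s1
  s1 = a.b.(0 + 0) :: —a→ s2
  s2 = b.(0 + 0) :: —b→ s3
  s3 = 0 + 0 :: ·
LTS(Q): 4 reachable states
  t0 = b.(a.b.(0 + 0) + 0) :: —b→ t1
  t1 = a.b.(0 + 0) + 0 :: —a→ t2
  t2 = b.(0 + 0) :: —b→ t3
  t3 = 0 + 0 :: ·
Coarsest stable partition (strong bisimilarity classes):
  B0 = {s0, t0}
  B1 = {s1, t1}
  B2 = {s2, t2}
  B3 = {s3, t3}
s0 ∈ B0, t0 ∈ B0 → same block

YES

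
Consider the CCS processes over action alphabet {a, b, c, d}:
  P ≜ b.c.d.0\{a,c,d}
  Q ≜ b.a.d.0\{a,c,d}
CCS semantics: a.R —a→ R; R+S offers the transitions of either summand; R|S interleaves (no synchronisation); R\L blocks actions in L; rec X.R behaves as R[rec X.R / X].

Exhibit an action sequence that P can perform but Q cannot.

Reachable graph of P (4 states):
  s0 = b.c.d.0\{a,c,d} has moves —b→ s1
  s1 = c.d.0\{a,c,d} has moves —c→ s2
  s2 = d.0\{a,c,d} has moves —d→ s3
  s3 = 0\{a,c,d} has moves stopped
Reachable graph of Q (4 states):
  t0 = b.a.d.0\{a,c,d} has moves —b→ t1
  t1 = a.d.0\{a,c,d} has moves —a→ t2
  t2 = d.0\{a,c,d} has moves —d→ t3
  t3 = 0\{a,c,d} has moves stopped
Executing bc from P (initial set {s0}):
  after b @ step 1: {s1}
  after c @ step 2: {s2}
  ✓ P
Executing bc from Q (initial set {t0}):
  after b @ step 1: {t1}
  after c @ step 2: ∅ (Q stuck)

bc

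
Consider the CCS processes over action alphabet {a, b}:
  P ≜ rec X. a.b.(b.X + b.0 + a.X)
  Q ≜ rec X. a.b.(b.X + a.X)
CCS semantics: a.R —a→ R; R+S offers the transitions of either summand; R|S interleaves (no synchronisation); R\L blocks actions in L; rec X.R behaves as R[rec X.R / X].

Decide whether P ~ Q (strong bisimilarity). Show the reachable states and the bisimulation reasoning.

LTS(P): 4 reachable states
  m0 = rec X. a.b.(b.X + b.0 + a.X) has moves =a=> m1
  m1 = b.(b.(rec X. a.b.(b.X + b.0 + a.X)) + b.0 + a.(rec X. a.b.(b.X + b.0 + a.X))) has moves =b=> m2
  m2 = b.(rec X. a.b.(b.X + b.0 + a.X)) + b.0 + a.(rec X. a.b.(b.X + b.0 + a.X)) has moves =a=> m0, =b=> m0, =b=> m3
  m3 = 0 has moves deadlocked
LTS(Q): 3 reachable states
  n0 = rec X. a.b.(b.X + a.X) has moves =a=> n1
  n1 = b.(b.(rec X. a.b.(b.X + a.X)) + a.(rec X. a.b.(b.X + a.X))) has moves =b=> n2
  n2 = b.(rec X. a.b.(b.X + a.X)) + a.(rec X. a.b.(b.X + a.X)) has moves =a=> n0, =b=> n0
Partition-refinement fixed point:
  B0 = {m0}
  B1 = {m1}
  B2 = {m2}
  B3 = {m3}
  B4 = {n0}
  B5 = {n1}
  B6 = {n2}
m0 ∈ B0, n0 ∈ B4 → different blocks

NO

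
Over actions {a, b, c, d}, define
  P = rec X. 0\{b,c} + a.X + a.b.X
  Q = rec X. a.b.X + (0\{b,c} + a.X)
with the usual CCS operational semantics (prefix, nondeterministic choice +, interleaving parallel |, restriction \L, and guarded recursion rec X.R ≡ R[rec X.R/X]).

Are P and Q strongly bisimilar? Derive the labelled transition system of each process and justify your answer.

P's transition system — 2 states:
  u0 = rec X. 0\{b,c} + a.X + a.b.X ⊢ —a→ u0, —a→ u1
  u1 = b.(rec X. 0\{b,c} + a.X + a.b.X) ⊢ —b→ u0
Q's transition system — 2 states:
  v0 = rec X. a.b.X + (0\{b,c} + a.X) ⊢ —a→ v0, —a→ v1
  v1 = b.(rec X. a.b.X + (0\{b,c} + a.X)) ⊢ —b→ v0
Partition-refinement fixed point:
  B0 = {u0, v0}
  B1 = {u1, v1}
u0 ∈ B0, v0 ∈ B0 → same block

YES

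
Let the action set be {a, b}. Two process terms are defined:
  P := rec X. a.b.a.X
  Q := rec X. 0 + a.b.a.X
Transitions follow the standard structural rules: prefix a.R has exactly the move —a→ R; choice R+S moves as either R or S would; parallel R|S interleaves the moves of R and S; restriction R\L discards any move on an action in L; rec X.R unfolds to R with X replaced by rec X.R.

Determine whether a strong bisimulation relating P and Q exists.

LTS(P): 3 reachable states
  s0 = rec X. a.b.a.X | —a→ s1
  s1 = b.a.(rec X. a.b.a.X) | —b→ s2
  s2 = a.(rec X. a.b.a.X) | —a→ s0
LTS(Q): 3 reachable states
  t0 = rec X. 0 + a.b.a.X | —a→ t1
  t1 = b.a.(rec X. 0 + a.b.a.X) | —b→ t2
  t2 = a.(rec X. 0 + a.b.a.X) | —a→ t0
Bisimilarity quotient blocks:
  B0 = {s0, t0}
  B1 = {s1, t1}
  B2 = {s2, t2}
s0 ∈ B0, t0 ∈ B0 → same block

bisimilar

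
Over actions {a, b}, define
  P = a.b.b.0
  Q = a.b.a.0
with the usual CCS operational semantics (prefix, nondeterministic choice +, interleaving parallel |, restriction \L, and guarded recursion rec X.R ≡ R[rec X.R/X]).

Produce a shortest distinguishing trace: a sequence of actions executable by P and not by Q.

abb

P's transition system — 4 states:
  m0 = a.b.b.0 has moves ··a··> m1
  m1 = b.b.0 has moves ··b··> m2
  m2 = b.0 has moves ··b··> m3
  m3 = 0 has moves stopped
Q's transition system — 4 states:
  n0 = a.b.a.0 has moves ··a··> n1
  n1 = b.a.0 has moves ··b··> n2
  n2 = a.0 has moves ··a··> n3
  n3 = 0 has moves stopped
Executing abb from P (initial set {m0}):
  [1] a ⇒ {m1}
  [2] b ⇒ {m2}
  [3] b ⇒ {m3}
  — P admits the full trace.
Executing abb from Q (initial set {n0}):
  [1] a ⇒ {n1}
  [2] b ⇒ {n2}
  [3] b ⇒ ∅  — Q cannot continue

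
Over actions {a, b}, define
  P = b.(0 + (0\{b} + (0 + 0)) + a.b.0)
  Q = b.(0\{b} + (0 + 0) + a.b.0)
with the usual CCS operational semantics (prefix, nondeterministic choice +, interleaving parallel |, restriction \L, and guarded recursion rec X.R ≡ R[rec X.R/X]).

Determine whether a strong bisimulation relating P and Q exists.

bisimilar

P's transition system — 4 states:
  u0 = b.(0 + (0\{b} + (0 + 0)) + a.b.0) ⊢ =b=> u1
  u1 = 0 + (0\{b} + (0 + 0)) + a.b.0 ⊢ =a=> u2
  u2 = b.0 ⊢ =b=> u3
  u3 = 0 ⊢ ·
Q's transition system — 4 states:
  v0 = b.(0\{b} + (0 + 0) + a.b.0) ⊢ =b=> v1
  v1 = 0\{b} + (0 + 0) + a.b.0 ⊢ =a=> v2
  v2 = b.0 ⊢ =b=> v3
  v3 = 0 ⊢ ·
Bisimilarity quotient blocks:
  B0 = {u0, v0}
  B1 = {u1, v1}
  B2 = {u2, v2}
  B3 = {u3, v3}
u0 ∈ B0, v0 ∈ B0 → same block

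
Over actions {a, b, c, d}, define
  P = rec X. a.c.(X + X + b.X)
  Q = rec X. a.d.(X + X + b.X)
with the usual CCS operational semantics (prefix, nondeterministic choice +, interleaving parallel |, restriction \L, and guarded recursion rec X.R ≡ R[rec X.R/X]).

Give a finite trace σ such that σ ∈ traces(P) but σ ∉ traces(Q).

Reachable graph of P (3 states):
  u0 = rec X. a.c.(X + X + b.X) | --a--▸ u1
  u1 = c.((rec X. a.c.(X + X + b.X)) + (rec X. a.c.(X + X + b.X)) + b.(rec X. a.c.(X + X + b.X))) | --c--▸ u2
  u2 = (rec X. a.c.(X + X + b.X)) + (rec X. a.c.(X + X + b.X)) + b.(rec X. a.c.(X + X + b.X)) | --a--▸ u1, --b--▸ u0
Reachable graph of Q (3 states):
  v0 = rec X. a.d.(X + X + b.X) | --a--▸ v1
  v1 = d.((rec X. a.d.(X + X + b.X)) + (rec X. a.d.(X + X + b.X)) + b.(rec X. a.d.(X + X + b.X))) | --d--▸ v2
  v2 = (rec X. a.d.(X + X + b.X)) + (rec X. a.d.(X + X + b.X)) + b.(rec X. a.d.(X + X + b.X)) | --a--▸ v1, --b--▸ v0
Run σ = ⟨ac⟩ on P: start {u0}
  [1] a ⇒ {u1}
  [2] c ⇒ {u2}
  — P admits the full trace.
Run σ = ⟨ac⟩ on Q: start {v0}
  [1] a ⇒ {v1}
  [2] c ⇒ ∅ (Q stuck)

ac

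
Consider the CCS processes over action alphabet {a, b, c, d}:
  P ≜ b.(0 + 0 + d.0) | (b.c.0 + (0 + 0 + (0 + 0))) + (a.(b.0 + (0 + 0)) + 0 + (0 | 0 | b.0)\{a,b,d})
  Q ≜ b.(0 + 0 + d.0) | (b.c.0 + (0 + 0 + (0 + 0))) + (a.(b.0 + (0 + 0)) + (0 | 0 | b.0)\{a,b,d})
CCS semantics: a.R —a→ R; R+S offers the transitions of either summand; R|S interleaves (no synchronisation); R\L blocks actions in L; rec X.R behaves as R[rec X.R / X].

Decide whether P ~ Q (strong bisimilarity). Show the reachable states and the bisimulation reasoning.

Reachable graph of P (11 states):
  p0 = b.(0 + 0 + d.0) | (b.c.0 + (0 + 0 + (0 + 0))) + (a.(b.0 + (0 + 0)) + 0 + (0 | 0 | b.0)\{a,b,d}) :: —a→ p1, —b→ p2, —b→ p3
  p1 = b.0 + (0 + 0) :: —b→ p4
  p2 = (0 + 0 + d.0) | (b.c.0 + (0 + 0 + (0 + 0))) :: —b→ p5, —d→ p6
  p3 = b.(0 + 0 + d.0) | c.0 :: —b→ p5, —c→ p7
  p4 = 0 :: stopped
  p5 = (0 + 0 + d.0) | c.0 :: —c→ p8, —d→ p9
  p6 = 0 | (b.c.0 + (0 + 0 + (0 + 0))) :: —b→ p9
  p7 = b.(0 + 0 + d.0) | 0 :: —b→ p8
  p8 = (0 + 0 + d.0) | 0 :: —d→ p10
  p9 = 0 | c.0 :: —c→ p10
  p10 = 0 | 0 :: stopped
Reachable graph of Q (11 states):
  q0 = b.(0 + 0 + d.0) | (b.c.0 + (0 + 0 + (0 + 0))) + (a.(b.0 + (0 + 0)) + (0 | 0 | b.0)\{a,b,d}) :: —a→ q1, —b→ q2, —b→ q3
  q1 = b.0 + (0 + 0) :: —b→ q4
  q2 = (0 + 0 + d.0) | (b.c.0 + (0 + 0 + (0 + 0))) :: —b→ q5, —d→ q6
  q3 = b.(0 + 0 + d.0) | c.0 :: —b→ q5, —c→ q7
  q4 = 0 :: stopped
  q5 = (0 + 0 + d.0) | c.0 :: —c→ q8, —d→ q9
  q6 = 0 | (b.c.0 + (0 + 0 + (0 + 0))) :: —b→ q9
  q7 = b.(0 + 0 + d.0) | 0 :: —b→ q8
  q8 = (0 + 0 + d.0) | 0 :: —d→ q10
  q9 = 0 | c.0 :: —c→ q10
  q10 = 0 | 0 :: stopped
Coarsest stable partition (strong bisimilarity classes):
  B0 = {p0, q0}
  B1 = {p2, q2}
  B2 = {p6, q6}
  B3 = {p9, q9}
  B4 = {p10, p4, q10, q4}
  B5 = {p5, q5}
  B6 = {p8, q8}
  B7 = {p3, q3}
  B8 = {p7, q7}
  B9 = {p1, q1}
p0 ∈ B0, q0 ∈ B0 → same block

bisimilar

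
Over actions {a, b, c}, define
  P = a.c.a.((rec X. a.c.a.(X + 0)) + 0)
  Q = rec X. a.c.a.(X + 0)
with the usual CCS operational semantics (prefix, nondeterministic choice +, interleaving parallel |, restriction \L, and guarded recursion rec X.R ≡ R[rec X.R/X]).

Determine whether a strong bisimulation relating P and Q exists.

Reachable graph of P (4 states):
  s0 = a.c.a.((rec X. a.c.a.(X + 0)) + 0) has moves -a-> s1
  s1 = c.a.((rec X. a.c.a.(X + 0)) + 0) has moves -c-> s2
  s2 = a.((rec X. a.c.a.(X + 0)) + 0) has moves -a-> s3
  s3 = (rec X. a.c.a.(X + 0)) + 0 has moves -a-> s1
Reachable graph of Q (4 states):
  t0 = rec X. a.c.a.(X + 0) has moves -a-> t1
  t1 = c.a.((rec X. a.c.a.(X + 0)) + 0) has moves -c-> t2
  t2 = a.((rec X. a.c.a.(X + 0)) + 0) has moves -a-> t3
  t3 = (rec X. a.c.a.(X + 0)) + 0 has moves -a-> t1
Partition-refinement fixed point:
  B0 = {s0, s3, t0, t3}
  B1 = {s1, t1}
  B2 = {s2, t2}
s0 ∈ B0, t0 ∈ B0 → same block

P ~ Q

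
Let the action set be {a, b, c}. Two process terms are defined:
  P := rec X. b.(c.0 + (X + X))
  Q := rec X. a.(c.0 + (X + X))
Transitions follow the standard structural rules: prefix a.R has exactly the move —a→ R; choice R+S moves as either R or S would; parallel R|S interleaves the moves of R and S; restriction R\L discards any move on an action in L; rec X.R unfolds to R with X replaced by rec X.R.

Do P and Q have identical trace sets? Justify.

NO — witness ⟨b⟩

LTS(P): 3 reachable states
  s0 = rec X. b.(c.0 + (X + X)) :: ··b··> s1
  s1 = c.0 + ((rec X. b.(c.0 + (X + X))) + (rec X. b.(c.0 + (X + X)))) :: ··b··> s1, ··c··> s2
  s2 = 0 :: ·
LTS(Q): 3 reachable states
  t0 = rec X. a.(c.0 + (X + X)) :: ··a··> t1
  t1 = c.0 + ((rec X. a.(c.0 + (X + X))) + (rec X. a.(c.0 + (X + X)))) :: ··a··> t1, ··c··> t2
  t2 = 0 :: ·
Executing b from P (initial set {s0}):
  after b @ step 1: {s1}
  ✓ P
Executing b from Q (initial set {t0}):
  after b @ step 1: ∅ (Q stuck)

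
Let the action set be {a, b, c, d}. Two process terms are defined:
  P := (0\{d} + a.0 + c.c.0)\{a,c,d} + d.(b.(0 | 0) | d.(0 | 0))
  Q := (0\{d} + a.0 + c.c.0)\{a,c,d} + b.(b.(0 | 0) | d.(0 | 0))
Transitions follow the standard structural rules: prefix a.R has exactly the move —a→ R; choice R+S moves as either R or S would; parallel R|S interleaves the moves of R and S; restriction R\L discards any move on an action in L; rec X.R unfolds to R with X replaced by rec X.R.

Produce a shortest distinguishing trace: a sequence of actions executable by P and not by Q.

d

Reachable graph of P (5 states):
  s0 = (0\{d} + a.0 + c.c.0)\{a,c,d} + d.(b.(0 | 0) | d.(0 | 0)) → -d-> s1
  s1 = b.(0 | 0) | d.(0 | 0) → -b-> s2, -d-> s3
  s2 = 0 | 0 | d.(0 | 0) → -d-> s4
  s3 = b.(0 | 0) | (0 | 0) → -b-> s4
  s4 = 0 | 0 | (0 | 0) → ·
Reachable graph of Q (5 states):
  t0 = (0\{d} + a.0 + c.c.0)\{a,c,d} + b.(b.(0 | 0) | d.(0 | 0)) → -b-> t1
  t1 = b.(0 | 0) | d.(0 | 0) → -b-> t2, -d-> t3
  t2 = 0 | 0 | d.(0 | 0) → -d-> t4
  t3 = b.(0 | 0) | (0 | 0) → -b-> t4
  t4 = 0 | 0 | (0 | 0) → ·
Trace ⟨d⟩ through P, begin at {s0}:
  [1] d ⇒ {s1}
  — P admits the full trace.
Trace ⟨d⟩ through Q, begin at {t0}:
  [1] d ⇒ no successor for Q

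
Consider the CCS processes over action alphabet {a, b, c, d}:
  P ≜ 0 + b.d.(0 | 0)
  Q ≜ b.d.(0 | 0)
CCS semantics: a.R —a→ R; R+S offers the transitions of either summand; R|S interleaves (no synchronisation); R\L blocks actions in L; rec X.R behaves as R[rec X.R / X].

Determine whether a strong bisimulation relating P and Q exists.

LTS(P): 3 reachable states
  s0 = 0 + b.d.(0 | 0) has moves ··b··> s1
  s1 = d.(0 | 0) has moves ··d··> s2
  s2 = 0 | 0 has moves stopped
LTS(Q): 3 reachable states
  t0 = b.d.(0 | 0) has moves ··b··> t1
  t1 = d.(0 | 0) has moves ··d··> t2
  t2 = 0 | 0 has moves stopped
Bisimilarity quotient blocks:
  B0 = {s0, t0}
  B1 = {s1, t1}
  B2 = {s2, t2}
s0 ∈ B0, t0 ∈ B0 → same block

YES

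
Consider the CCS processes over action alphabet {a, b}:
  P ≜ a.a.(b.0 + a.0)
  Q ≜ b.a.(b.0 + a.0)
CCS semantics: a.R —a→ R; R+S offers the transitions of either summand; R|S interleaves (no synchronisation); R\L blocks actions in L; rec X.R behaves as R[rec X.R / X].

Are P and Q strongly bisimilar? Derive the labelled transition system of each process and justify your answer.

Reachable graph of P (4 states):
  s0 = a.a.(b.0 + a.0) → =a=> s1
  s1 = a.(b.0 + a.0) → =a=> s2
  s2 = b.0 + a.0 → =a=> s3, =b=> s3
  s3 = 0 → ∅
Reachable graph of Q (4 states):
  t0 = b.a.(b.0 + a.0) → =b=> t1
  t1 = a.(b.0 + a.0) → =a=> t2
  t2 = b.0 + a.0 → =a=> t3, =b=> t3
  t3 = 0 → ∅
Partition-refinement fixed point:
  B0 = {s0}
  B1 = {s1, t1}
  B2 = {s2, t2}
  B3 = {s3, t3}
  B4 = {t0}
s0 ∈ B0, t0 ∈ B4 → different blocks

not bisimilar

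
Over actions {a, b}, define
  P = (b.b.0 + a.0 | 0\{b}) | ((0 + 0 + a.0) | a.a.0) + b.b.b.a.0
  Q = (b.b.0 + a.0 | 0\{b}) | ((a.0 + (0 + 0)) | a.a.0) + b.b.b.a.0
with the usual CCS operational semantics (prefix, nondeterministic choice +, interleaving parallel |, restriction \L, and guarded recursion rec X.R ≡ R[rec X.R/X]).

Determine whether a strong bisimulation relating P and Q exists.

LTS(P): 28 reachable states
  u0 = (b.b.0 + a.0 | 0\{b}) | ((0 + 0 + a.0) | a.a.0) + b.b.b.a.0 :: --a--▸ u1, --a--▸ u2, --a--▸ u3, --b--▸ u4, --b--▸ u5
  u1 = (b.b.0 + a.0 | 0\{b}) | ((0 + 0 + a.0) | a.0) :: --a--▸ u6, --a--▸ u7, --a--▸ u8, --b--▸ u9
  u2 = (b.b.0 + a.0 | 0\{b}) | (0 | a.a.0) :: --a--▸ u10, --a--▸ u7, --b--▸ u11
  u3 = 0 | 0\{b} | ((0 + 0 + a.0) | a.a.0) :: --a--▸ u10, --a--▸ u8
  u4 = b.0 | ((0 + 0 + a.0) | a.a.0) :: --a--▸ u11, --a--▸ u9, --b--▸ u12
  u5 = b.b.a.0 :: --b--▸ u13
  u6 = (b.b.0 + a.0 | 0\{b}) | ((0 + 0 + a.0) | 0) :: --a--▸ u14, --a--▸ u15, --b--▸ u16
  u7 = (b.b.0 + a.0 | 0\{b}) | (0 | a.0) :: --a--▸ u14, --a--▸ u17, --b--▸ u18
  u8 = 0 | 0\{b} | ((0 + 0 + a.0) | a.0) :: --a--▸ u15, --a--▸ u17
  u9 = b.0 | ((0 + 0 + a.0) | a.0) :: --a--▸ u16, --a--▸ u18, --b--▸ u19
  u10 = 0 | 0\{b} | (0 | a.a.0) :: --a--▸ u17
  u11 = b.0 | (0 | a.a.0) :: --a--▸ u18, --b--▸ u20
  u12 = 0 | ((0 + 0 + a.0) | a.a.0) :: --a--▸ u19, --a--▸ u20
  u13 = b.a.0 :: --b--▸ u21
  u14 = (b.b.0 + a.0 | 0\{b}) | (0 | 0) :: --a--▸ u22, --b--▸ u23
  u15 = 0 | 0\{b} | ((0 + 0 + a.0) | 0) :: --a--▸ u22
  u16 = b.0 | ((0 + 0 + a.0) | 0) :: --a--▸ u23, --b--▸ u24
  u17 = 0 | 0\{b} | (0 | a.0) :: --a--▸ u22
  u18 = b.0 | (0 | a.0) :: --a--▸ u23, --b--▸ u25
  u19 = 0 | ((0 + 0 + a.0) | a.0) :: --a--▸ u24, --a--▸ u25
  u20 = 0 | (0 | a.a.0) :: --a--▸ u25
  u21 = a.0 :: --a--▸ u26
  u22 = 0 | 0\{b} | (0 | 0) :: ·
  u23 = b.0 | (0 | 0) :: --b--▸ u27
  u24 = 0 | ((0 + 0 + a.0) | 0) :: --a--▸ u27
  u25 = 0 | (0 | a.0) :: --a--▸ u27
  u26 = 0 :: ·
  u27 = 0 | (0 | 0) :: ·
LTS(Q): 28 reachable states
  v0 = (b.b.0 + a.0 | 0\{b}) | ((a.0 + (0 + 0)) | a.a.0) + b.b.b.a.0 :: --a--▸ v1, --a--▸ v2, --a--▸ v3, --b--▸ v4, --b--▸ v5
  v1 = (b.b.0 + a.0 | 0\{b}) | ((a.0 + (0 + 0)) | a.0) :: --a--▸ v6, --a--▸ v7, --a--▸ v8, --b--▸ v9
  v2 = (b.b.0 + a.0 | 0\{b}) | (0 | a.a.0) :: --a--▸ v10, --a--▸ v7, --b--▸ v11
  v3 = 0 | 0\{b} | ((a.0 + (0 + 0)) | a.a.0) :: --a--▸ v10, --a--▸ v8
  v4 = b.0 | ((a.0 + (0 + 0)) | a.a.0) :: --a--▸ v11, --a--▸ v9, --b--▸ v12
  v5 = b.b.a.0 :: --b--▸ v13
  v6 = (b.b.0 + a.0 | 0\{b}) | ((a.0 + (0 + 0)) | 0) :: --a--▸ v14, --a--▸ v15, --b--▸ v16
  v7 = (b.b.0 + a.0 | 0\{b}) | (0 | a.0) :: --a--▸ v14, --a--▸ v17, --b--▸ v18
  v8 = 0 | 0\{b} | ((a.0 + (0 + 0)) | a.0) :: --a--▸ v15, --a--▸ v17
  v9 = b.0 | ((a.0 + (0 + 0)) | a.0) :: --a--▸ v16, --a--▸ v18, --b--▸ v19
  v10 = 0 | 0\{b} | (0 | a.a.0) :: --a--▸ v17
  v11 = b.0 | (0 | a.a.0) :: --a--▸ v18, --b--▸ v20
  v12 = 0 | ((a.0 + (0 + 0)) | a.a.0) :: --a--▸ v19, --a--▸ v20
  v13 = b.a.0 :: --b--▸ v21
  v14 = (b.b.0 + a.0 | 0\{b}) | (0 | 0) :: --a--▸ v22, --b--▸ v23
  v15 = 0 | 0\{b} | ((a.0 + (0 + 0)) | 0) :: --a--▸ v22
  v16 = b.0 | ((a.0 + (0 + 0)) | 0) :: --a--▸ v23, --b--▸ v24
  v17 = 0 | 0\{b} | (0 | a.0) :: --a--▸ v22
  v18 = b.0 | (0 | a.0) :: --a--▸ v23, --b--▸ v25
  v19 = 0 | ((a.0 + (0 + 0)) | a.0) :: --a--▸ v24, --a--▸ v25
  v20 = 0 | (0 | a.a.0) :: --a--▸ v25
  v21 = a.0 :: --a--▸ v26
  v22 = 0 | 0\{b} | (0 | 0) :: ·
  v23 = b.0 | (0 | 0) :: --b--▸ v27
  v24 = 0 | ((a.0 + (0 + 0)) | 0) :: --a--▸ v27
  v25 = 0 | (0 | a.0) :: --a--▸ v27
  v26 = 0 :: ·
  v27 = 0 | (0 | 0) :: ·
Bisimilarity quotient blocks:
  B0 = {u0, v0}
  B1 = {u12, u3, v12, v3}
  B2 = {u10, u19, u20, u8, v10, v19, v20, v8}
  B3 = {u15, u17, u21, u24, u25, v15, v17, v21, v24, v25}
  B4 = {u22, u26, u27, v22, v26, v27}
  B5 = {u5, v5}
  B6 = {u13, v13}
  B7 = {u1, u2, v1, v2}
  B8 = {u6, u7, v6, v7}
  B9 = {u16, u18, v16, v18}
  B10 = {u23, v23}
  B11 = {u14, v14}
  B12 = {u11, u9, v11, v9}
  B13 = {u4, v4}
u0 ∈ B0, v0 ∈ B0 → same block

bisimilar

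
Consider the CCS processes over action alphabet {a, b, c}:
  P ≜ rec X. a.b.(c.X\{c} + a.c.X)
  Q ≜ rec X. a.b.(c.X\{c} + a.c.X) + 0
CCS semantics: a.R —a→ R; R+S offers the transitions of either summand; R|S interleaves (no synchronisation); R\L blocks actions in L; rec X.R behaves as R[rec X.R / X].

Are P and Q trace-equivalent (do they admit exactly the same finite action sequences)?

Reachable graph of P (8 states):
  m0 = rec X. a.b.(c.X\{c} + a.c.X) | =a=> m1
  m1 = b.(c.(rec X. a.b.(c.X\{c} + a.c.X))\{c} + a.c.(rec X. a.b.(c.X\{c} + a.c.X))) | =b=> m2
  m2 = c.(rec X. a.b.(c.X\{c} + a.c.X))\{c} + a.c.(rec X. a.b.(c.X\{c} + a.c.X)) | =a=> m3, =c=> m4
  m3 = c.(rec X. a.b.(c.X\{c} + a.c.X)) | =c=> m0
  m4 = (rec X. a.b.(c.X\{c} + a.c.X))\{c} | =a=> m5
  m5 = (b.(c.(rec X. a.b.(c.X\{c} + a.c.X))\{c} + a.c.(rec X. a.b.(c.X\{c} + a.c.X))))\{c} | =b=> m6
  m6 = (c.(rec X. a.b.(c.X\{c} + a.c.X))\{c} + a.c.(rec X. a.b.(c.X\{c} + a.c.X)))\{c} | =a=> m7
  m7 = (c.(rec X. a.b.(c.X\{c} + a.c.X)))\{c} | (no moves)
Reachable graph of Q (8 states):
  n0 = rec X. a.b.(c.X\{c} + a.c.X) + 0 | =a=> n1
  n1 = b.(c.(rec X. a.b.(c.X\{c} + a.c.X) + 0)\{c} + a.c.(rec X. a.b.(c.X\{c} + a.c.X) + 0)) | =b=> n2
  n2 = c.(rec X. a.b.(c.X\{c} + a.c.X) + 0)\{c} + a.c.(rec X. a.b.(c.X\{c} + a.c.X) + 0) | =a=> n3, =c=> n4
  n3 = c.(rec X. a.b.(c.X\{c} + a.c.X) + 0) | =c=> n0
  n4 = (rec X. a.b.(c.X\{c} + a.c.X) + 0)\{c} | =a=> n5
  n5 = (b.(c.(rec X. a.b.(c.X\{c} + a.c.X) + 0)\{c} + a.c.(rec X. a.b.(c.X\{c} + a.c.X) + 0)))\{c} | =b=> n6
  n6 = (c.(rec X. a.b.(c.X\{c} + a.c.X) + 0)\{c} + a.c.(rec X. a.b.(c.X\{c} + a.c.X) + 0))\{c} | =a=> n7
  n7 = (c.(rec X. a.b.(c.X\{c} + a.c.X) + 0))\{c} | (no moves)
Bisimilarity quotient blocks:
  B0 = {m0, n0}
  B1 = {m1, n1}
  B2 = {m2, n2}
  B3 = {m3, n3}
  B4 = {m4, n4}
  B5 = {m5, n5}
  B6 = {m6, n6}
  B7 = {m7, n7}
m0 ∈ B0, n0 ∈ B0 → same block
Bisimilar ⇒ trace-equivalent.

traces(P) = traces(Q)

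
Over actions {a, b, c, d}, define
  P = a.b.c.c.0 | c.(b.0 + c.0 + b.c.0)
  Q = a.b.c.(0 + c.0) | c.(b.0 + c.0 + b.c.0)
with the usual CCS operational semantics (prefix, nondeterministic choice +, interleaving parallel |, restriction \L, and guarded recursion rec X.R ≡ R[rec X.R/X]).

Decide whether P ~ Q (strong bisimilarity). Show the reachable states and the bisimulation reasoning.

Reachable graph of P (20 states):
  u0 = a.b.c.c.0 | c.(b.0 + c.0 + b.c.0) :: —a→ u1, —c→ u2
  u1 = b.c.c.0 | c.(b.0 + c.0 + b.c.0) :: —b→ u3, —c→ u4
  u2 = a.b.c.c.0 | (b.0 + c.0 + b.c.0) :: —a→ u4, —b→ u5, —b→ u6, —c→ u5
  u3 = c.c.0 | c.(b.0 + c.0 + b.c.0) :: —c→ u7, —c→ u8
  u4 = b.c.c.0 | (b.0 + c.0 + b.c.0) :: —b→ u10, —b→ u8, —b→ u9, —c→ u9
  u5 = a.b.c.c.0 | 0 :: —a→ u9
  u6 = a.b.c.c.0 | c.0 :: —a→ u10, —c→ u5
  u7 = c.0 | c.(b.0 + c.0 + b.c.0) :: —c→ u11, —c→ u12
  u8 = c.c.0 | (b.0 + c.0 + b.c.0) :: —b→ u13, —b→ u14, —c→ u12, —c→ u13
  u9 = b.c.c.0 | 0 :: —b→ u13
  u10 = b.c.c.0 | c.0 :: —b→ u14, —c→ u9
  u11 = 0 | c.(b.0 + c.0 + b.c.0) :: —c→ u15
  u12 = c.0 | (b.0 + c.0 + b.c.0) :: —b→ u16, —b→ u17, —c→ u15, —c→ u16
  u13 = c.c.0 | 0 :: —c→ u16
  u14 = c.c.0 | c.0 :: —c→ u13, —c→ u17
  u15 = 0 | (b.0 + c.0 + b.c.0) :: —b→ u18, —b→ u19, —c→ u18
  u16 = c.0 | 0 :: —c→ u18
  u17 = c.0 | c.0 :: —c→ u16, —c→ u19
  u18 = 0 | 0 :: stopped
  u19 = 0 | c.0 :: —c→ u18
Reachable graph of Q (20 states):
  v0 = a.b.c.(0 + c.0) | c.(b.0 + c.0 + b.c.0) :: —a→ v1, —c→ v2
  v1 = b.c.(0 + c.0) | c.(b.0 + c.0 + b.c.0) :: —b→ v3, —c→ v4
  v2 = a.b.c.(0 + c.0) | (b.0 + c.0 + b.c.0) :: —a→ v4, —b→ v5, —b→ v6, —c→ v5
  v3 = c.(0 + c.0) | c.(b.0 + c.0 + b.c.0) :: —c→ v7, —c→ v8
  v4 = b.c.(0 + c.0) | (b.0 + c.0 + b.c.0) :: —b→ v10, —b→ v8, —b→ v9, —c→ v9
  v5 = a.b.c.(0 + c.0) | 0 :: —a→ v9
  v6 = a.b.c.(0 + c.0) | c.0 :: —a→ v10, —c→ v5
  v7 = (0 + c.0) | c.(b.0 + c.0 + b.c.0) :: —c→ v11, —c→ v12
  v8 = c.(0 + c.0) | (b.0 + c.0 + b.c.0) :: —b→ v13, —b→ v14, —c→ v11, —c→ v13
  v9 = b.c.(0 + c.0) | 0 :: —b→ v13
  v10 = b.c.(0 + c.0) | c.0 :: —b→ v14, —c→ v9
  v11 = (0 + c.0) | (b.0 + c.0 + b.c.0) :: —b→ v15, —b→ v16, —c→ v15, —c→ v17
  v12 = 0 | c.(b.0 + c.0 + b.c.0) :: —c→ v17
  v13 = c.(0 + c.0) | 0 :: —c→ v15
  v14 = c.(0 + c.0) | c.0 :: —c→ v13, —c→ v16
  v15 = (0 + c.0) | 0 :: —c→ v18
  v16 = (0 + c.0) | c.0 :: —c→ v15, —c→ v19
  v17 = 0 | (b.0 + c.0 + b.c.0) :: —b→ v18, —b→ v19, —c→ v18
  v18 = 0 | 0 :: stopped
  v19 = 0 | c.0 :: —c→ v18
Coarsest stable partition (strong bisimilarity classes):
  B0 = {u0, v0}
  B1 = {u2, v2}
  B2 = {u4, v4}
  B3 = {u9, v9}
  B4 = {u13, u17, v13, v16}
  B5 = {u16, u19, v15, v19}
  B6 = {u18, v18}
  B7 = {u10, v10}
  B8 = {u14, v14}
  B9 = {u8, v8}
  B10 = {u12, v11}
  B11 = {u15, v17}
  B12 = {u5, v5}
  B13 = {u6, v6}
  B14 = {u1, v1}
  B15 = {u3, v3}
  B16 = {u7, v7}
  B17 = {u11, v12}
u0 ∈ B0, v0 ∈ B0 → same block

YES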